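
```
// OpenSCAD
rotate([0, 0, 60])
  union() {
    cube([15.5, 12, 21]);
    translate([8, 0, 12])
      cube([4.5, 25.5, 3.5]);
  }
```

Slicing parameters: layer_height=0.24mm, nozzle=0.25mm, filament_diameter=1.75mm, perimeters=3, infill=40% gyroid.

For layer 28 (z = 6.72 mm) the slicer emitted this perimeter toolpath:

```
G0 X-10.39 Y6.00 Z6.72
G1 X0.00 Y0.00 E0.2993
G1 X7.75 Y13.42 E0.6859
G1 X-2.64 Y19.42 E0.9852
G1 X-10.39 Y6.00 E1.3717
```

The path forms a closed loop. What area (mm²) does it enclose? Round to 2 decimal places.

185.93 mm²

Apply the shoelace formula to the sequence of (X, Y) vertices; enclosed area = 185.93 mm².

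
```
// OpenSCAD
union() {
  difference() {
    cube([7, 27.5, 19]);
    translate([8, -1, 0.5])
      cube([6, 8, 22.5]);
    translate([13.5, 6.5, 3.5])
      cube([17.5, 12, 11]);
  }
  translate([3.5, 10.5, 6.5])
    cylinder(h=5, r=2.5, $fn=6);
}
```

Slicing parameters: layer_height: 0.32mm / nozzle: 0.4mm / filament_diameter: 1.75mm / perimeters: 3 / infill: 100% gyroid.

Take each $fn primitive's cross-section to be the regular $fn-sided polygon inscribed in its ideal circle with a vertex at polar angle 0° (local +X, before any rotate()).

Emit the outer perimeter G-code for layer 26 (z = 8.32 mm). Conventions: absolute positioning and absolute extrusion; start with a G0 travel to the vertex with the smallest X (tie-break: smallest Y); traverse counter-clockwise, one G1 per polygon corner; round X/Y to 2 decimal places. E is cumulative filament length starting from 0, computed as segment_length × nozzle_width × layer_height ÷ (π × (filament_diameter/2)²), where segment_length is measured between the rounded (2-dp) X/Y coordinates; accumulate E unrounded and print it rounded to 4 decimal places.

G0 X0.00 Y0.00 Z8.32
G1 X7.00 Y0.00 E0.3725
G1 X7.00 Y27.50 E1.8360
G1 X0.00 Y27.50 E2.2085
G1 X0.00 Y0.00 E3.6719

At z = 8.32 mm: the 7×27.5 cube contributes its full rectangle; the cube at (8, -1) (footprint 6×8) is included at this height; the cube at (13.5, 6.5) (footprint 17.5×12) is included at this height; Taking the first minus the rest: starting from the 7×27.5 cube, the 6×8 cube at (8, -1) misses the remaining region (no effect); the 17.5×12 cube at (13.5, 6.5) misses the remaining region (no effect) — 1 connected region; the r=2.5 cylinder at (3.5, 10.5) gives a regular 6-gon of circumradius 2.5 (constant along its height); Merging all regions: the r=2.5 cylinder at (3.5, 10.5) lies entirely inside that combined region, so the union is just that combined region — 1 connected region. The outline is a single polygon with 4 vertices. Extrusion per mm of travel: 0.4 × 0.32 / (π × 0.875²) = 0.053216. Accumulating E over each segment gives final E = 3.6719.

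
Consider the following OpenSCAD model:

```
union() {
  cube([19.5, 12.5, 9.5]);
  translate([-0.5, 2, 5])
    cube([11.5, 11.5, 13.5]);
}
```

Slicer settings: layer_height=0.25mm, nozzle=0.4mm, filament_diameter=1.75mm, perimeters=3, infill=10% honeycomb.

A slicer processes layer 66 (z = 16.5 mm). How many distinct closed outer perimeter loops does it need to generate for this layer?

1

At z = 16.5 mm: the cube is not intersected at this z (z outside [0, 9.5]); the cube at (-0.5, 2) is present — its section is the full 11.5×11.5 rectangle; Merging all regions: only the 11.5×11.5 cube at (-0.5, 2) is present, so the union is just that shape — 1 connected region. The result has 1 disconnected region.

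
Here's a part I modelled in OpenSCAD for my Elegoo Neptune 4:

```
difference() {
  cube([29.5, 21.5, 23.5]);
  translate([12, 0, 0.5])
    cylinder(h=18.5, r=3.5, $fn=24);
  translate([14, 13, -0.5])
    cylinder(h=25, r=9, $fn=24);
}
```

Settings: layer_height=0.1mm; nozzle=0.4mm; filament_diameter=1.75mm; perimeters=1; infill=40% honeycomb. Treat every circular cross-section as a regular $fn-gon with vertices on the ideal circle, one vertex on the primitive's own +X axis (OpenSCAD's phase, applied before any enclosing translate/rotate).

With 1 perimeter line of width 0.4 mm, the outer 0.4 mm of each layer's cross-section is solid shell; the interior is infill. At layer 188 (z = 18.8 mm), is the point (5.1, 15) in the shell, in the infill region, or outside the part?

At z = 18.8 mm: the cube (footprint 29.5×21.5) is included at this height; the r=3.5 cylinder at (12, 0) gives a regular 24-gon of circumradius 3.5 (constant along its height); the r=9 cylinder at (14, 13) gives a regular 24-gon of circumradius 9 (constant along its height); Taking the first minus the rest: starting from the 29.5×21.5 cube, the r=3.5 cylinder at (12, 0) partially overlaps it — only the 19.02 mm² overlap (of its 38.05 mm²) is removed, clipping the outline; the r=9 cylinder at (14, 13) partially overlaps it — only the 249.87 mm² overlap (of its 251.57 mm²) is removed, clipping the outline — 1 connected region. Overall, the cross-section is a single solid region. The nearest boundary edge runs (5.31, 15.33)→(5.00, 13.00); distance from the point to it = 0.16 mm. The point is inside the cross-section, 0.16 mm from the nearest boundary — within the 0.4 mm shell band (1 × 0.4).

shell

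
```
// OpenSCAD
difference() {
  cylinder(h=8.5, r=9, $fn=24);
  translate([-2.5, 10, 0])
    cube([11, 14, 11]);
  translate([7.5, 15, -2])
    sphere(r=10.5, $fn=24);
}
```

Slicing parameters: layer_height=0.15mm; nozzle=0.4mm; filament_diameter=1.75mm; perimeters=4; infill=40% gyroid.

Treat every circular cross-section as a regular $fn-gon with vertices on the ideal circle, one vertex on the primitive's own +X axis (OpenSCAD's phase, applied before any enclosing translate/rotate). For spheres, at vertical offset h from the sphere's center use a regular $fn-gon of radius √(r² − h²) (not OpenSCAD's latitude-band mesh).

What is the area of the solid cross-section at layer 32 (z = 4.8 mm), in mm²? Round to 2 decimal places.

At z = 4.8 mm: the r=9 cylinder contributes a regular 24-gon of circumradius 9 (area = (24/2)·9.000²·sin(360°/24) = 251.57 mm²); the cube at (-2.5, 10) is present — its section is the full 11×14 rectangle (area 154.00 mm²); the sphere at (7.5, 15): section is a regular 24-gon, circumradius = √(r²−h²) = √(10.5²−6.8²) = 8.001 (area = (24/2)·8.001²·sin(360°/24) = 198.80 mm²); Subtracting the remaining from the first: starting from the r=9 cylinder (251.57 mm²), the 11×14 cube at (-2.5, 10) misses the remaining region (no effect); the r=10.5 sphere at (7.5, 15) partially overlaps it — only the 0.19 mm² overlap (of its 198.80 mm²) is removed, clipping the outline — area = 251.38 mm². Overall, the cross-section is a single solid region. Net area = 251.38 mm².

251.38 mm²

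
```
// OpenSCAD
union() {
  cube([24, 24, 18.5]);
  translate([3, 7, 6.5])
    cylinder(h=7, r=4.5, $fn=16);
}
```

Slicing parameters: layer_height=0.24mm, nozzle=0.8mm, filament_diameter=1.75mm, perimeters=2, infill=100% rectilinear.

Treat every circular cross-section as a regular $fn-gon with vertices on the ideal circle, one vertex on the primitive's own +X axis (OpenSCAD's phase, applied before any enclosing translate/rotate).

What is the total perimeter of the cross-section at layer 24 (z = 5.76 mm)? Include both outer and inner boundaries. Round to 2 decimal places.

At z = 5.76 mm: the 24×24 cube contributes its full rectangle (perimeter 96.00 mm); the cylinder at (3, 7) is not intersected at this z (z outside [6.5, 13.5]); Taking the union: only the 24×24 cube is present, so the union is just that shape — boundary = 96.00 mm. Overall, the cross-section is a single solid region. Total boundary length (outer) = 96.00 mm.

96.00 mm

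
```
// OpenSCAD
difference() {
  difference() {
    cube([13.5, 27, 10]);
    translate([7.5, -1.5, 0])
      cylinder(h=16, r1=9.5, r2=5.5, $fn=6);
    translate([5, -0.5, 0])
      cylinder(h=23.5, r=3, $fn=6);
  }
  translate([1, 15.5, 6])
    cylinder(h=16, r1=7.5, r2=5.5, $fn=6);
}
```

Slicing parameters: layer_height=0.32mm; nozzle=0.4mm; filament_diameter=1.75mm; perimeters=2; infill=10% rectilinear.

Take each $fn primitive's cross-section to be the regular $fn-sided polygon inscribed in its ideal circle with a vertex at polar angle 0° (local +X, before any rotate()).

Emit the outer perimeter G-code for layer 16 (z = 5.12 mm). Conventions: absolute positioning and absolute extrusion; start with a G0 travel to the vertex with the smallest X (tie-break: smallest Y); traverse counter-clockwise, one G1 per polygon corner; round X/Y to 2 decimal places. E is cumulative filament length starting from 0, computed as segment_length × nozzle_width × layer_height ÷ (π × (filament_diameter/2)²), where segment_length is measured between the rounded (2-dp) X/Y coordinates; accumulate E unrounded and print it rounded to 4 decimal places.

G0 X0.00 Y0.00 Z5.12
G1 X0.15 Y0.00 E0.0080
G1 X3.39 Y5.62 E0.3532
G1 X11.61 Y5.62 E0.7906
G1 X13.50 Y2.35 E0.9916
G1 X13.50 Y27.00 E2.3034
G1 X0.00 Y27.00 E3.0218
G1 X0.00 Y0.00 E4.4587

At z = 5.12 mm: the 13.5×27 cube contributes its full rectangle; the cone at (7.5, -1.5) (r1=9.5→r2=5.5) has section circumradius 8.220 here — a regular 6-gon; the r=3 cylinder at (5, -0.5) contributes a regular 6-gon of circumradius 3; Taking the first minus the rest: starting from the 13.5×27 cube, the cone at (7.5, -1.5) partially overlaps it — only the 62.83 mm² overlap (of its 175.55 mm²) is removed, clipping the outline; the r=3 cylinder at (5, -0.5) misses the remaining region (no effect) — 1 connected region; the cone at (1, 15.5) is absent (z outside [6, 22]); Taking the first minus the rest: none of the subtracted shapes is present at this height, so that combined region is unchanged — 1 connected region. The outline is a single polygon with 7 vertices. Extrusion per mm of travel: 0.4 × 0.32 / (π × 0.875²) = 0.053216. Accumulating E over each segment gives final E = 4.4587.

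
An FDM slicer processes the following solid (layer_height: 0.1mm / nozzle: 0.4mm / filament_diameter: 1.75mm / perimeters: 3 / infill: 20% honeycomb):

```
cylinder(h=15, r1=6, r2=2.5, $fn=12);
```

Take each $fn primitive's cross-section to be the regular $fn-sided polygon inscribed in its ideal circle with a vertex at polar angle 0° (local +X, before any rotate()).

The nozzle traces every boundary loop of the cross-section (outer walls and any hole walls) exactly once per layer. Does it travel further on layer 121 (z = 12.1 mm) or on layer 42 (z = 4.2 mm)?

Layer 121 (z = 12.1): the cone: at t=0.807 of its height the radius interpolates to r₁+(r₂−r₁)t = 3.177, giving a regular 12-gon of that circumradius (perimeter = 2·12·3.177·sin(180°/12) = 19.73 mm). So its perimeter = 19.73 mm. Layer 42 (z = 4.2): the cone: at t=0.280 of its height the radius interpolates to r₁+(r₂−r₁)t = 5.020, giving a regular 12-gon of that circumradius (perimeter = 2·12·5.020·sin(180°/12) = 31.18 mm). So its perimeter = 31.18 mm. Layer 42 is larger (31.18 vs 19.73 mm).

layer 42 (z = 4.2 mm)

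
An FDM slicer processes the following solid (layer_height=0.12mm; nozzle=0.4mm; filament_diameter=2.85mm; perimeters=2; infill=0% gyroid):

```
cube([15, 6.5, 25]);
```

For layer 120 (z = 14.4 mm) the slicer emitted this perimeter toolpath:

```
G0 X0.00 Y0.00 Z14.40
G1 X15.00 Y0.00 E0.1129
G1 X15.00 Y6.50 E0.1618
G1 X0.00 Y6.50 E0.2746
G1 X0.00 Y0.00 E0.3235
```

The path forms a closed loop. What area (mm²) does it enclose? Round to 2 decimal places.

97.50 mm²

Apply the shoelace formula to the sequence of (X, Y) vertices; enclosed area = 97.50 mm².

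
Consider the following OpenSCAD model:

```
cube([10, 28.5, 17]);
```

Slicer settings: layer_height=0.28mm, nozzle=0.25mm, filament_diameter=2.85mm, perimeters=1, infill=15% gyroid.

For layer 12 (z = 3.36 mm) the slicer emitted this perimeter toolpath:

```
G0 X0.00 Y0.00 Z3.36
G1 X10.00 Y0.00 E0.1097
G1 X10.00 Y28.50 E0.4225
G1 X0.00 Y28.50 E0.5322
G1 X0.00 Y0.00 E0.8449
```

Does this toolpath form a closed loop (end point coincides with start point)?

yes

Start point (G0): (0.00, 0.00). End point (last G1): the path returns to the start — closed.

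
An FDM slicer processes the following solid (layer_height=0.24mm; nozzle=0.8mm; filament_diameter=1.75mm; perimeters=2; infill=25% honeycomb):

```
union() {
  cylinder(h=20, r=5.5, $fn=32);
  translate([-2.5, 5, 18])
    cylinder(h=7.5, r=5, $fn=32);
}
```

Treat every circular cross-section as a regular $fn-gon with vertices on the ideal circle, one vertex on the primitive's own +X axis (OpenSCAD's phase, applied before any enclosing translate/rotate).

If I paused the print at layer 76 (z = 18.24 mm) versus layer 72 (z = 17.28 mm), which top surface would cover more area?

layer 76 (z = 18.24 mm)

Layer 76 (z = 18.24): the r=5.5 cylinder gives a regular 32-gon of circumradius 5.5 (constant along its height) (area = (32/2)·5.500²·sin(360°/32) = 94.42 mm²); the r=5 cylinder at (-2.5, 5) contributes a regular 32-gon of circumradius 5 (area = (32/2)·5.000²·sin(360°/32) = 78.04 mm²); Merging all regions: the regions partially overlap — summed areas 172.46 mm² minus the doubly-counted overlap 30.37 mm² gives 142.09 mm² — area = 142.09 mm². So its area = 142.09 mm². Layer 72 (z = 17.28): the r=5.5 cylinder contributes a regular 32-gon of circumradius 5.5 (area = (32/2)·5.500²·sin(360°/32) = 94.42 mm²); the cylinder at (-2.5, 5) is not intersected at this z (z outside [18, 25.5]); Merging all regions: only the r=5.5 cylinder is present, so the union is just that shape — area = 94.42 mm². So its area = 94.42 mm². Layer 76 is larger (142.09 vs 94.42 mm²).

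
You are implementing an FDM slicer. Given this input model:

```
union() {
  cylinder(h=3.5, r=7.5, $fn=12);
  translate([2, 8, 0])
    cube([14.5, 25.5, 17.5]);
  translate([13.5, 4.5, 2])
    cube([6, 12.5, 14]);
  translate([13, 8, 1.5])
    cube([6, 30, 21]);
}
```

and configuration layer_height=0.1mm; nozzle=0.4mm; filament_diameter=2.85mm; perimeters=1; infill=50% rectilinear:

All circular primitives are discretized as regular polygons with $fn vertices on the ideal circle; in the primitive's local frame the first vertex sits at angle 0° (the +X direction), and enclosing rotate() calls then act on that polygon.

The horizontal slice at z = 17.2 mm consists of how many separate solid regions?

1

At z = 17.2 mm: the cylinder does not reach this height (z outside [0, 3.5]); the cube at (2, 8) (footprint 14.5×25.5) is included at this height; the cube at (13.5, 4.5) is absent (z outside [2, 16]); the cube at (13, 8) is present — its section is the full 6×30 rectangle; Merging all regions: the regions partially overlap (shared area 89.25 mm²), so overlapping operands fuse into one piece — 1 connected region. The result has 1 disconnected region.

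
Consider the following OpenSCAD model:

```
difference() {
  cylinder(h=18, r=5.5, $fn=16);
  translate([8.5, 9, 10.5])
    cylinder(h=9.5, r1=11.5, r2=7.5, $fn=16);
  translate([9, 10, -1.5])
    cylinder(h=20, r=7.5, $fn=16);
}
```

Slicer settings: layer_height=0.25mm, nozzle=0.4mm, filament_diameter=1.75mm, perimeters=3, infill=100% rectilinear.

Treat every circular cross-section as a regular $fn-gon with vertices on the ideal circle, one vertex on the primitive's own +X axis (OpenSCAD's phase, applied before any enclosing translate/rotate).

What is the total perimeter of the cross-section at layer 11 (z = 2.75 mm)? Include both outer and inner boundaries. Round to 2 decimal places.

34.34 mm

At z = 2.75 mm: the cylinder: section is a regular 16-gon, circumradius r=5.5 (perimeter = 2·16·5.500·sin(180°/16) = 34.34 mm); the cone at (8.5, 9) is absent (z outside [10.5, 20]); the cylinder at (9, 10): section is a regular 16-gon, circumradius r=7.5 (perimeter = 2·16·7.500·sin(180°/16) = 46.82 mm); Taking the first minus the rest: starting from the r=5.5 cylinder, the r=7.5 cylinder at (9, 10) misses the remaining region (no effect) — boundary = 34.34 mm. Overall, the cross-section is a single solid region. Total boundary length (outer) = 34.34 mm.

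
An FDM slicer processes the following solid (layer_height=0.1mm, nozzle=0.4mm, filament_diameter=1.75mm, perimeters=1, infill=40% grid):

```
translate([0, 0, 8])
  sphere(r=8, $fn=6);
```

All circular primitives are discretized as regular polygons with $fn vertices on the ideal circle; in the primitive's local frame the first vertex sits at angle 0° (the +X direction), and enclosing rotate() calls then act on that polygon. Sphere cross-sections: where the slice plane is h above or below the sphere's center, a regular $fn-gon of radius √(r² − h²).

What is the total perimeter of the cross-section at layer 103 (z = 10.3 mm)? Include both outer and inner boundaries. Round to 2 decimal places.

At z = 10.3 mm: the r=8 sphere slices to a regular 6-gon of circumradius 7.662 (√(r²−h²) with h=2.3 from center) (perimeter = 2·6·7.662·sin(180°/6) = 45.97 mm). Overall, the cross-section is a single solid region. Total boundary length (outer) = 45.97 mm.

45.97 mm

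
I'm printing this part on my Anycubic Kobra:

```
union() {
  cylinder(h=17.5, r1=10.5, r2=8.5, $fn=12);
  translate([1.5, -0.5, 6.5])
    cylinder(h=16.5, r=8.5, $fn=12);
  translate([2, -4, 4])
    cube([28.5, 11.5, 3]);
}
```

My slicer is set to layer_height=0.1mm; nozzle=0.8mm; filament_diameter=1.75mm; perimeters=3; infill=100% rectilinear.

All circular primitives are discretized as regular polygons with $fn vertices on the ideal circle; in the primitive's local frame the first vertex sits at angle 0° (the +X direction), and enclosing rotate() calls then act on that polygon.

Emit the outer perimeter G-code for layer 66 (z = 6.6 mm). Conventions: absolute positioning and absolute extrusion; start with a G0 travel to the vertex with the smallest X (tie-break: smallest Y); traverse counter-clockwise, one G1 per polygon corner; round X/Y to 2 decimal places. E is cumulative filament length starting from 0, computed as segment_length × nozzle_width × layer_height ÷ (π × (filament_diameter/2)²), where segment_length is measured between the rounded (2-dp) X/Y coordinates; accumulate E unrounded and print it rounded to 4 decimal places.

At z = 6.6 mm: the cone contributes a regular 12-gon of circumradius 9.746 (interpolated between r1=10.5 and r2=8.5 at t=0.377); the cylinder at (1.5, -0.5): section is a regular 12-gon, circumradius r=8.5; the cube at (2, -4) (footprint 28.5×11.5) is included at this height; Combining (union): the regions partially overlap (shared area 292.38 mm²), so overlapping operands fuse into one piece — 1 connected region. The outline is a single polygon with 16 vertices. Extrusion per mm of travel: 0.8 × 0.1 / (π × 0.875²) = 0.033260. Accumulating E over each segment gives final E = 3.5116.

G0 X-9.75 Y0.00 Z6.60
G1 X-8.44 Y-4.87 E0.1677
G1 X-4.87 Y-8.44 E0.3357
G1 X0.00 Y-9.75 E0.5034
G1 X4.87 Y-8.44 E0.6711
G1 X5.34 Y-7.97 E0.6932
G1 X5.75 Y-7.86 E0.7074
G1 X8.86 Y-4.75 E0.8536
G1 X9.06 Y-4.00 E0.8795
G1 X30.50 Y-4.00 E1.5926
G1 X30.50 Y7.50 E1.9750
G1 X5.81 Y7.50 E2.7962
G1 X4.87 Y8.44 E2.8405
G1 X0.00 Y9.75 E3.0082
G1 X-4.87 Y8.44 E3.1759
G1 X-8.44 Y4.87 E3.3438
G1 X-9.75 Y0.00 E3.5116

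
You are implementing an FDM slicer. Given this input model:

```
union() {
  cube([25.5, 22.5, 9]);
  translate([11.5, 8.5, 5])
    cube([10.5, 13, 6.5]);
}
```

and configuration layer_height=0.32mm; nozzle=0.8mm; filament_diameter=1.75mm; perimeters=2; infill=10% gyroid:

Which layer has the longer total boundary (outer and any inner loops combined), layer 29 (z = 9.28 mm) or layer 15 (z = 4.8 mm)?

layer 15 (z = 4.8 mm)

Layer 29 (z = 9.28): the cube does not reach this height (z outside [0, 9]); the cube at (11.5, 8.5) is present — its section is the full 10.5×13 rectangle (perimeter 47.00 mm); Combining (union): only the 10.5×13 cube at (11.5, 8.5) is present, so the union is just that shape — boundary = 47.00 mm. So its perimeter = 47.00 mm. Layer 15 (z = 4.8): the cube is present — its section is the full 25.5×22.5 rectangle (perimeter 96.00 mm); the cube at (11.5, 8.5) does not reach this height (z outside [5, 11.5]); Merging all regions: only the 25.5×22.5 cube is present, so the union is just that shape — boundary = 96.00 mm. So its perimeter = 96.00 mm. Layer 15 is larger (96.00 vs 47.00 mm).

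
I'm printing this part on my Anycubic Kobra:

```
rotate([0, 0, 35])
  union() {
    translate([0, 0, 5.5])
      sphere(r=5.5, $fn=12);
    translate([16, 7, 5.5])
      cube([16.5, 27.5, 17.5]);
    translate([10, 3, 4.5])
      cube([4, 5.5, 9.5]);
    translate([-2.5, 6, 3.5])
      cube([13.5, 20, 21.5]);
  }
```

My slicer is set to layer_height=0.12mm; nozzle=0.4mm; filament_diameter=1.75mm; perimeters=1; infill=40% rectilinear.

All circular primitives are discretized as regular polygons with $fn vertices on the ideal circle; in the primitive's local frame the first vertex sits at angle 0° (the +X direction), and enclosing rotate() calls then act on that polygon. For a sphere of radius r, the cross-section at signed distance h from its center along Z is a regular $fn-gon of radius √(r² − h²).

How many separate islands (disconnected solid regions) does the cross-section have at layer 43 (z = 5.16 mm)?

2

At z = 5.16 mm: the r=5.5 sphere contributes a regular 12-gon of circumradius √(5.5²−0.34²) = 5.489; the cube at (16, 7) does not reach this height (z outside [5.5, 23]); the cube at (10, 3) is present — its section is the full 4×5.5 rectangle; the cube at (-2.5, 6) is present — its section is the full 13.5×20 rectangle; Taking the union: the regions partially overlap (shared area 2.50 mm²), so overlapping operands fuse into one piece — 2 connected regions; (whole slice rotated 35° about Z — lengths, areas and connectivity unchanged). Overall, the cross-section has 2 separate islands. Island count = 2.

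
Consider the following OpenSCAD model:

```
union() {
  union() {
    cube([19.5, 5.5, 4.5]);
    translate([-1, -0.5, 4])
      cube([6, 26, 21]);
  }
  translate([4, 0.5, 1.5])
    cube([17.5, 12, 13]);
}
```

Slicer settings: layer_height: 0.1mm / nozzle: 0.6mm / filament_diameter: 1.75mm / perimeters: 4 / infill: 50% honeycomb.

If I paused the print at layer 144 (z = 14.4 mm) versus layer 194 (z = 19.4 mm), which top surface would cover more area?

layer 144 (z = 14.4 mm)

Layer 144 (z = 14.4): the cube does not reach this height (z outside [0, 4.5]); the 6×26 cube at (-1, -0.5) contributes its full rectangle (area 156.00 mm²); Taking the union: only the 6×26 cube at (-1, -0.5) is present, so the union is just that shape — area = 156.00 mm²; the 17.5×12 cube at (4, 0.5) contributes its full rectangle (area 210.00 mm²); Merging all regions: the regions partially overlap — summed areas 366.00 mm² minus the doubly-counted overlap 12.00 mm² gives 354.00 mm² — area = 354.00 mm². So its area = 354.00 mm². Layer 194 (z = 19.4): the cube is not intersected at this z (z outside [0, 4.5]); the cube at (-1, -0.5) is present — its section is the full 6×26 rectangle (area 156.00 mm²); Taking the union: only the 6×26 cube at (-1, -0.5) is present, so the union is just that shape — area = 156.00 mm²; the cube at (4, 0.5) is not intersected at this z (z outside [1.5, 14.5]); Combining (union): only that combined region is present, so the union is just that shape — area = 156.00 mm². So its area = 156.00 mm². Layer 144 is larger (354.00 vs 156.00 mm²).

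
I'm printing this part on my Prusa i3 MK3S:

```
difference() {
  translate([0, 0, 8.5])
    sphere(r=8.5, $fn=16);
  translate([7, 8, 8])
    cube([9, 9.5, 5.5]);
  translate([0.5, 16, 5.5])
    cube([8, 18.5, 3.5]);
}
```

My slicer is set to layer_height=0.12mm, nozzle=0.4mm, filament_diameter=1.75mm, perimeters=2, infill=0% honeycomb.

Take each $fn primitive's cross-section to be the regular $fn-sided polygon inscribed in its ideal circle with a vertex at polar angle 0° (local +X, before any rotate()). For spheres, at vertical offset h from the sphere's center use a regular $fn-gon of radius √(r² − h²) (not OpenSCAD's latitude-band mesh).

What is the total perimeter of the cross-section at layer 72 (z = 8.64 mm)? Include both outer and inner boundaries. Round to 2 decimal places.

53.06 mm

At z = 8.64 mm: the sphere: section is a regular 16-gon, circumradius = √(r²−h²) = √(8.5²−0.14²) = 8.499 (perimeter = 2·16·8.499·sin(180°/16) = 53.06 mm); the 9×9.5 cube at (7, 8) contributes its full rectangle (perimeter 37.00 mm); the cube at (0.5, 16) (footprint 8×18.5) is included at this height (perimeter 53.00 mm); Subtracting the remaining from the first: starting from the r=8.5 sphere, the 9×9.5 cube at (7, 8) misses the remaining region (no effect); the 8×18.5 cube at (0.5, 16) misses the remaining region (no effect) — boundary = 53.06 mm. Overall, the cross-section is a single solid region. Total boundary length (outer) = 53.06 mm.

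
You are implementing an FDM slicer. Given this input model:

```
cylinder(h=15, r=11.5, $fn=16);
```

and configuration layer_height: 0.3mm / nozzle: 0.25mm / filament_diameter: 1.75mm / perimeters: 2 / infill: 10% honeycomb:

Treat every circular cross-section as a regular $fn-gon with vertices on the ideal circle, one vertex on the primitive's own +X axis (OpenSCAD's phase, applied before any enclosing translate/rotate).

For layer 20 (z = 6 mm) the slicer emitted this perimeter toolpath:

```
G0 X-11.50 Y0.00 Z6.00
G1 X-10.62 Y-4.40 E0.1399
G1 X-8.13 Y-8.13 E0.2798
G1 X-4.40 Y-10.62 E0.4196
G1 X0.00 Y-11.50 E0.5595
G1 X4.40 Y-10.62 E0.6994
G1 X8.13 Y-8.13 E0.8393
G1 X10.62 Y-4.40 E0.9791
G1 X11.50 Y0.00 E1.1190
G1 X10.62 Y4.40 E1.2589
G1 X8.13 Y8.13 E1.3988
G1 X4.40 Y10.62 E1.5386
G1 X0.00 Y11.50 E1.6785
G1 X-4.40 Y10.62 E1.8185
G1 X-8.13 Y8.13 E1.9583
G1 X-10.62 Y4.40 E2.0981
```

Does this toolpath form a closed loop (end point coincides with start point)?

no

Start point (G0): (-11.50, 0.00). End point (last G1): the path does not return to the start — open.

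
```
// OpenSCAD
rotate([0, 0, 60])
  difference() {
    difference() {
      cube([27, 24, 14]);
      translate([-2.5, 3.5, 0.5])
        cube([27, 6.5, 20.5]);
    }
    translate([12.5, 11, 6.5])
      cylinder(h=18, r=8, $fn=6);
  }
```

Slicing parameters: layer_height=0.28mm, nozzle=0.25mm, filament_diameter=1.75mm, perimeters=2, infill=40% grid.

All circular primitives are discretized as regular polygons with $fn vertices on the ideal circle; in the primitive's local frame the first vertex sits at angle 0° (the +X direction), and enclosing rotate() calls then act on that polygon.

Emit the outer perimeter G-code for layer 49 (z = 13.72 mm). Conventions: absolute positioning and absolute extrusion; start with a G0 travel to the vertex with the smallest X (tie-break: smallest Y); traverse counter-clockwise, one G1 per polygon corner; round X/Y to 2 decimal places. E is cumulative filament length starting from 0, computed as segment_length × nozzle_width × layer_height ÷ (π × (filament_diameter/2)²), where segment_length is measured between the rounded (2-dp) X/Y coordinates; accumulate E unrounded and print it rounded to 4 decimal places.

At z = 13.72 mm: the cube is present — its section is the full 27×24 rectangle; the cube at (-2.5, 3.5) is present — its section is the full 27×6.5 rectangle; Subtracting the remaining from the first: starting from the 27×24 cube, the 27×6.5 cube at (-2.5, 3.5) partially overlaps it — only the 159.25 mm² overlap (of its 175.50 mm²) is removed, clipping the outline — 1 connected region; the cylinder at (12.5, 11): section is a regular 6-gon, circumradius r=8; After the difference (first − rest): starting from the result so far, the r=8 cylinder at (12.5, 11) partially overlaps it — only the 98.56 mm² overlap (of its 166.28 mm²) is removed, clipping the outline — 1 connected region; (whole slice rotated 60° about Z — lengths, areas and connectivity unchanged). The outline is a single polygon with 14 vertices. Extrusion per mm of travel: 0.25 × 0.28 / (π × 0.875²) = 0.029103. Accumulating E over each segment gives final E = 4.7281.

G0 X-20.78 Y12.00 Z13.72
G1 X-8.66 Y5.00 E0.4073
G1 X-6.12 Y9.40 E0.5552
G1 X-7.28 Y9.40 E0.5889
G1 X-11.28 Y16.33 E0.8218
G1 X-7.28 Y23.25 E1.0544
G1 X0.72 Y23.25 E1.2872
G1 X1.30 Y22.25 E1.3209
G1 X3.59 Y26.22 E1.4543
G1 X9.22 Y22.97 E1.6435
G1 X-3.03 Y1.75 E2.3565
G1 X0.00 Y0.00 E2.4584
G1 X13.50 Y23.38 E3.2441
G1 X-7.28 Y35.38 E3.9424
G1 X-20.78 Y12.00 E4.7281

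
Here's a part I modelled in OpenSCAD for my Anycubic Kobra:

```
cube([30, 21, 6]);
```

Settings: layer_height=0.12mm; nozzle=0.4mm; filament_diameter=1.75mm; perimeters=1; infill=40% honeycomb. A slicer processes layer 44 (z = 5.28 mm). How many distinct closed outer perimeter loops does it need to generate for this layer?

1

At z = 5.28 mm: the 30×21 cube contributes its full rectangle. The result has 1 disconnected region.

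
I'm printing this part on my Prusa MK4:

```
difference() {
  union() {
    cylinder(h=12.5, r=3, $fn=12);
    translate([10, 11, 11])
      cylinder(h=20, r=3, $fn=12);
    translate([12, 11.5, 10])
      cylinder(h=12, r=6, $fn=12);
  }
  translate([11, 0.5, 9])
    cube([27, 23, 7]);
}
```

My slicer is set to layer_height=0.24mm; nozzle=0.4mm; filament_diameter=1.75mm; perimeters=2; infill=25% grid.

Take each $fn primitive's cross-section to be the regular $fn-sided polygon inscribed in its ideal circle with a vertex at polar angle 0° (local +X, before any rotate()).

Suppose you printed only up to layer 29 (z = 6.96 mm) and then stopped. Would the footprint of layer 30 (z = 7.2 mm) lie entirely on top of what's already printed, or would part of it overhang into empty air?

Compare the two slices. At z = 6.96: the r=3 cylinder contributes a regular 12-gon of circumradius 3 (area = (12/2)·3.000²·sin(360°/12) = 27.00 mm²); the cylinder at (10, 11) is not intersected at this z (z outside [11, 31]); the cylinder at (12, 11.5) does not reach this height (z outside [10, 22]); Taking the union: only the r=3 cylinder is present, so the union is just that shape — area = 27.00 mm²; the cube at (11, 0.5) is absent (z outside [9, 16]); After the difference (first − rest): none of the subtracted shapes is present at this height, so that combined region is unchanged — area = 27.00 mm². At z = 7.2: the r=3 cylinder gives a regular 12-gon of circumradius 3 (constant along its height) (area = (12/2)·3.000²·sin(360°/12) = 27.00 mm²); the cylinder at (10, 11) is absent (z outside [11, 31]); the cylinder at (12, 11.5) is absent (z outside [10, 22]); Combining (union): only the r=3 cylinder is present, so the union is just that shape — area = 27.00 mm²; the cube at (11, 0.5) is absent (z outside [9, 16]); Subtracting the remaining from the first: none of the subtracted shapes is present at this height, so that combined region is unchanged — area = 27.00 mm². Checking containment: the cross-section at z = 7.2 is a subset of the cross-section at z = 6.96.

entirely on top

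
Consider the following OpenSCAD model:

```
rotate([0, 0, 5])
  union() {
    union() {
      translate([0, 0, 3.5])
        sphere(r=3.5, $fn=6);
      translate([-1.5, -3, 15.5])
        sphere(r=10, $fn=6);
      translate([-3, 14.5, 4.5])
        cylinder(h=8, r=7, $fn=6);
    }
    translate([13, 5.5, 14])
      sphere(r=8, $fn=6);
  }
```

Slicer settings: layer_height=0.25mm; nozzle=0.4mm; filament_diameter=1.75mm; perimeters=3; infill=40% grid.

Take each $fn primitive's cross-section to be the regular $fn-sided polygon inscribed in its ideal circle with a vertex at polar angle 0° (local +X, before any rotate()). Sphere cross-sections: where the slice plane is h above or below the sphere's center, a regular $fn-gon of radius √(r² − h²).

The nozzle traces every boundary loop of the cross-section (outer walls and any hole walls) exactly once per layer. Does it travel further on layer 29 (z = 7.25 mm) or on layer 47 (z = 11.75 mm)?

Layer 29 (z = 7.25): the sphere is absent (|z−center|=3.750 > r=3.5); the r=10 sphere at (-1.5, -3) slices to a regular 6-gon of circumradius 5.651 (√(r²−h²) with h=8.25 from center) (perimeter = 2·6·5.651·sin(180°/6) = 33.91 mm); the cylinder at (-3, 14.5): section is a regular 6-gon, circumradius r=7 (perimeter = 2·6·7.000·sin(180°/6) = 42.00 mm); Taking the union: the 2 present regions are separate (no shared area or edge), so areas and boundary lengths simply add and each stays a separate island — boundary = 75.91 mm; the sphere at (13, 5.5): section is a regular 6-gon, circumradius = √(r²−h²) = √(8²−6.75²) = 4.294 (perimeter = 2·6·4.294·sin(180°/6) = 25.76 mm); Taking the union: the 2 present regions are separate (no shared area or edge), so areas and boundary lengths simply add and each stays a separate island — boundary = 101.67 mm; (rotated 5° about Z; rotation is an isometry so areas/perimeters/island counts are preserved). So its perimeter = 101.67 mm. Layer 47 (z = 11.75): the sphere does not reach this height (|z−center|=8.250 > r=3.5); the r=10 sphere at (-1.5, -3) slices to a regular 6-gon of circumradius 9.270 (√(r²−h²) with h=3.75 from center) (perimeter = 2·6·9.270·sin(180°/6) = 55.62 mm); the r=7 cylinder at (-3, 14.5) gives a regular 6-gon of circumradius 7 (constant along its height) (perimeter = 2·6·7.000·sin(180°/6) = 42.00 mm); Merging all regions: the 2 present regions are separate (no shared area or edge), so areas and boundary lengths simply add and each stays a separate island — boundary = 97.62 mm; the sphere at (13, 5.5): section is a regular 6-gon, circumradius = √(r²−h²) = √(8²−2.25²) = 7.677 (perimeter = 2·6·7.677·sin(180°/6) = 46.06 mm); Taking the union: the 2 present regions are separate (no shared area or edge), so areas and boundary lengths simply add and each stays a separate island — boundary = 143.68 mm; (rotated 5° about Z; rotation is an isometry so areas/perimeters/island counts are preserved). So its perimeter = 143.68 mm. Layer 47 is larger (143.68 vs 101.67 mm).

layer 47 (z = 11.75 mm)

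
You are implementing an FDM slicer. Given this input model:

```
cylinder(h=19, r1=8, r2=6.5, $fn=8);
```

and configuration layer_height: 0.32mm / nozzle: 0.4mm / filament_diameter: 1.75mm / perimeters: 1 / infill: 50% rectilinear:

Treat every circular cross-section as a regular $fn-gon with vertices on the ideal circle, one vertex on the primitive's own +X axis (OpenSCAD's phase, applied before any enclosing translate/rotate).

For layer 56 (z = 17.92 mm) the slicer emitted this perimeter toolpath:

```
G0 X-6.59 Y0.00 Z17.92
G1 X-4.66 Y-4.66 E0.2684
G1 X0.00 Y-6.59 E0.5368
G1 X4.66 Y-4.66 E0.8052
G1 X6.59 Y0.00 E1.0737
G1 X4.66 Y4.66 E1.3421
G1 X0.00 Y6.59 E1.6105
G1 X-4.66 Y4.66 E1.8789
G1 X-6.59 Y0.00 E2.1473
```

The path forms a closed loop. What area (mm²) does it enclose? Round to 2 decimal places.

Apply the shoelace formula to the sequence of (X, Y) vertices; enclosed area = 122.84 mm².

122.84 mm²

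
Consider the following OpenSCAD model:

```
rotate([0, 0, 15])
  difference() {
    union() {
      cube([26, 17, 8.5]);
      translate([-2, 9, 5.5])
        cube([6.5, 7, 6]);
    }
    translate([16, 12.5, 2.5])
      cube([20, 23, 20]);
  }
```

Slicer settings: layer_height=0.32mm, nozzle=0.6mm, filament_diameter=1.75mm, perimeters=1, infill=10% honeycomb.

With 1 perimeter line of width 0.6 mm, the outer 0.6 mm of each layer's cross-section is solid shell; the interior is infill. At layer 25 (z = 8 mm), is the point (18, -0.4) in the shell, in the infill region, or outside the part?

outside

At z = 8 mm: the cube is present — its section is the full 26×17 rectangle; the cube at (-2, 9) (footprint 6.5×7) is included at this height; Combining (union): the regions partially overlap (shared area 31.50 mm²), so overlapping operands fuse into one piece — 1 connected region; the cube at (16, 12.5) is present — its section is the full 20×23 rectangle; Subtracting the remaining from the first: starting from the result so far, the 20×23 cube at (16, 12.5) partially overlaps it — only the 45.00 mm² overlap (of its 460.00 mm²) is removed, clipping the outline — 1 connected region; (whole slice rotated 15° about Z — lengths, areas and connectivity unchanged). Overall, the cross-section is a single solid region. Undo the 15° rotation: the query point maps to (17.283, -5.045) in the un-rotated model frame. The nearest boundary edge runs (26.00, 0.00)→(0.00, 0.00); distance from the point to it = 5.05 mm. The point is not inside any of the regions above, so it lies outside the cross-section (5.05 mm from the nearest boundary).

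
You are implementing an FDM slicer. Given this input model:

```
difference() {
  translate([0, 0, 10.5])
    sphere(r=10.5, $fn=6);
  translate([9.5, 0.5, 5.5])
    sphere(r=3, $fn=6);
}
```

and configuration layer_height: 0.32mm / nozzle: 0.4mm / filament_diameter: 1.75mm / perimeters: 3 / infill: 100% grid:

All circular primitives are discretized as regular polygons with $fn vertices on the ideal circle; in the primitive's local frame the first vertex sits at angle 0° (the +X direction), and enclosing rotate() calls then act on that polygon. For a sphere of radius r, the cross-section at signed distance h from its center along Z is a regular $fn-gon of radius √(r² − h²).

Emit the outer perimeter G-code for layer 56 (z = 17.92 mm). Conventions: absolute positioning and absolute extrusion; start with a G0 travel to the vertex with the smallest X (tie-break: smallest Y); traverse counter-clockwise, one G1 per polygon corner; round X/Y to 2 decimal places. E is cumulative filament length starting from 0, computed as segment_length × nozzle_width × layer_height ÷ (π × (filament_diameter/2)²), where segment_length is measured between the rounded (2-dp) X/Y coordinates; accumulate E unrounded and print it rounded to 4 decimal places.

G0 X-7.43 Y0.00 Z17.92
G1 X-3.71 Y-6.43 E0.3953
G1 X3.71 Y-6.43 E0.7902
G1 X7.43 Y0.00 E1.1855
G1 X3.71 Y6.43 E1.5808
G1 X-3.71 Y6.43 E1.9757
G1 X-7.43 Y0.00 E2.3710

At z = 17.92 mm: the sphere: section is a regular 6-gon, circumradius = √(r²−h²) = √(10.5²−7.42²) = 7.429; the sphere at (9.5, 0.5) is absent (|z−center|=12.420 > r=3); After the difference (first − rest): none of the subtracted shapes is present at this height, so the r=10.5 sphere is unchanged — 1 connected region. The outline is a single polygon with 6 vertices. Extrusion per mm of travel: 0.4 × 0.32 / (π × 0.875²) = 0.053216. Accumulating E over each segment gives final E = 2.3710.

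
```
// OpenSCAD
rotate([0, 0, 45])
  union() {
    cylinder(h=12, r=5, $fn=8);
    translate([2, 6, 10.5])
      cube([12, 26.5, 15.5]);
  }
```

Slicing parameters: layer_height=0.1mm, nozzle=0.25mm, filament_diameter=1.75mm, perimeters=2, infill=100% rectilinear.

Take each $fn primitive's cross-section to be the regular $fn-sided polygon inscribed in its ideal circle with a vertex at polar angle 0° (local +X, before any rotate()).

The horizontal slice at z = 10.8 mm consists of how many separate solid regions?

At z = 10.8 mm: the r=5 cylinder gives a regular 8-gon of circumradius 5 (constant along its height); the cube at (2, 6) is present — its section is the full 12×26.5 rectangle; Combining (union): the 2 present regions are separate (no shared area or edge), so areas and boundary lengths simply add and each stays a separate island — 2 connected regions; (rotated 45° about Z; rotation is an isometry so areas/perimeters/island counts are preserved). The result has 2 disconnected regions.

2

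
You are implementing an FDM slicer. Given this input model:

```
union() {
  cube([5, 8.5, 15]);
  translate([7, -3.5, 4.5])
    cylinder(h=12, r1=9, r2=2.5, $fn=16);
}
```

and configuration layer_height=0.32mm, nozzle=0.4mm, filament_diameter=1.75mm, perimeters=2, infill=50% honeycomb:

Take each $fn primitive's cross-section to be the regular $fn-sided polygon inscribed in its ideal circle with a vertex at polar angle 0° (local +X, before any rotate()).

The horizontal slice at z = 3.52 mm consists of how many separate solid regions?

At z = 3.52 mm: the cube (footprint 5×8.5) is included at this height; the cone at (7, -3.5) does not reach this height (z outside [4.5, 16.5]); Taking the union: only the 5×8.5 cube is present, so the union is just that shape — 1 connected region. The result has 1 disconnected region.

1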